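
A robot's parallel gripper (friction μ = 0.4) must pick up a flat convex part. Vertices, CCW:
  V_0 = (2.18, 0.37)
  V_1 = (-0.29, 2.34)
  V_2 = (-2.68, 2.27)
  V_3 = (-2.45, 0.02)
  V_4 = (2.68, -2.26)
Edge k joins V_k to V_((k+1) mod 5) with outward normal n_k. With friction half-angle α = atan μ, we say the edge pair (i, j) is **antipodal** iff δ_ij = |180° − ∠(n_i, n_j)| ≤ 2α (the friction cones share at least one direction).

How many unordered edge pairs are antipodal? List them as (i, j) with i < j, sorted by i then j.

α = atan 0.4 = 21.80°;  2α = 43.60°
n_0 = (+0.6235, +0.7818)
n_1 = (-0.0293, +0.9996)
n_2 = (-0.9948, -0.1017)
n_3 = (-0.4061, -0.9138)
n_4 = (+0.9824, +0.1868)
  (0,1): δ = 139.75°  ·
  (0,2): δ = 45.59°  ·
  (0,3): δ = 14.61°  ✓
  (0,4): δ = 139.34°  ·
  (1,2): δ = 85.84°  ·
  (1,3): δ = 25.64°  ✓
  (1,4): δ = 99.09°  ·
  (2,3): δ = 119.80°  ·
  (2,4): δ = 4.93°  ✓
  (3,4): δ = 55.27°  ·
antipodal pairs: 3

count = 3; pairs: (0,3), (1,3), (2,4)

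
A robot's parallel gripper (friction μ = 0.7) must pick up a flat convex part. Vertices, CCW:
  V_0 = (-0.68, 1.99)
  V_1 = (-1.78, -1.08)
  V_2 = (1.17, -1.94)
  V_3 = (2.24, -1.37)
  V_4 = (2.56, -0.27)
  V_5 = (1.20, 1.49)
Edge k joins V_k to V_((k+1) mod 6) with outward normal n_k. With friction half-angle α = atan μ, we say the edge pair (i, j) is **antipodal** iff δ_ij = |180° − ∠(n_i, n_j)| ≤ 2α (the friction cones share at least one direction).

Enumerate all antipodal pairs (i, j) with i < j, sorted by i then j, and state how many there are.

α = atan 0.7 = 34.99°;  2α = 69.98°
n_0 = (-0.9414, +0.3373)
n_1 = (-0.2799, -0.9600)
n_2 = (+0.4702, -0.8826)
n_3 = (+0.9602, -0.2793)
n_4 = (+0.7913, +0.6114)
n_5 = (+0.2570, +0.9664)
  (0,1): δ = 86.54°  ·
  (0,2): δ = 42.24°  ✓
  (0,3): δ = 3.49°  ✓
  (0,4): δ = 57.41°  ✓
  (0,5): δ = 94.82°  ·
  (1,2): δ = 135.70°  ·
  (1,3): δ = 89.97°  ·
  (1,4): δ = 36.05°  ✓
  (1,5): δ = 1.36°  ✓
  (2,3): δ = 134.26°  ·
  (2,4): δ = 80.35°  ·
  (2,5): δ = 42.94°  ✓
  (3,4): δ = 126.09°  ·
  (3,5): δ = 88.67°  ·
  (4,5): δ = 142.59°  ·
antipodal pairs: 6

count = 6; pairs: (0,2), (0,3), (0,4), (1,4), (1,5), (2,5)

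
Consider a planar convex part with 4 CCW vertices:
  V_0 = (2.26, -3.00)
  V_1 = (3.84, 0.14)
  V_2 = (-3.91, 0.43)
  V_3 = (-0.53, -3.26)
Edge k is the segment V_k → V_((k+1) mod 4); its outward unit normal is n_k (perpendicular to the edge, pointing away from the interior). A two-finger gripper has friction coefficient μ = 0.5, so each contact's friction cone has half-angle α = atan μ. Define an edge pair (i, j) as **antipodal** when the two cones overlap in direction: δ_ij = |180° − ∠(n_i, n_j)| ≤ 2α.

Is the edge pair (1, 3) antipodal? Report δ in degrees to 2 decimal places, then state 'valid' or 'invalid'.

α = atan 0.5 = 26.57°;  2α = 53.13°
edge 1: e_1 = (-7.75, +0.29);  n_1 = (+0.0374, +0.9993)
edge 3: e_3 = (+2.79, +0.26);  n_3 = (+0.0928, -0.9957)
∠(n_1, n_3) = 172.53°
δ = |180° − 172.53°| = 7.47°
7.47° ≤ 2α = 53.13°  →  valid

δ = 7.47°, valid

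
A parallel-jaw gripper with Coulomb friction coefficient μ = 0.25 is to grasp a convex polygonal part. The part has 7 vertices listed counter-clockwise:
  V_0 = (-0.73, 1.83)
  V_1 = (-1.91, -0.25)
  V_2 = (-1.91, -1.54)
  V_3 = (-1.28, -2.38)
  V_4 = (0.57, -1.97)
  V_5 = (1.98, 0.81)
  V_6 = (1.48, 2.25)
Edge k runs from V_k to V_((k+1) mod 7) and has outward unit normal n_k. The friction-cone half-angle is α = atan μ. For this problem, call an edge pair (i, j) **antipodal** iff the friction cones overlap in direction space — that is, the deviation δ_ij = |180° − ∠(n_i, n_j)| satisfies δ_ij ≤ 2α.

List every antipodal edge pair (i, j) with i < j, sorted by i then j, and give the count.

count = 5; pairs: (0,4), (1,4), (1,5), (2,5), (3,6)

α = atan 0.25 = 14.04°;  2α = 28.07°
n_0 = (-0.8698, +0.4934)
n_1 = (-1.0000, -0.0000)
n_2 = (-0.8000, -0.6000)
n_3 = (+0.2164, -0.9763)
n_4 = (+0.8918, -0.4523)
n_5 = (+0.9447, +0.3280)
n_6 = (-0.1867, +0.9824)
  (0,1): δ = 150.43°  ·
  (0,2): δ = 113.56°  ·
  (0,3): δ = 47.94°  ·
  (0,4): δ = 2.67°  ✓
  (0,5): δ = 48.71°  ·
  (0,6): δ = 130.33°  ·
  (1,2): δ = 143.13°  ·
  (1,3): δ = 77.50°  ·
  (1,4): δ = 26.89°  ✓
  (1,5): δ = 19.15°  ✓
  (1,6): δ = 100.76°  ·
  (2,3): δ = 114.37°  ·
  (2,4): δ = 63.76°  ·
  (2,5): δ = 17.72°  ✓
  (2,6): δ = 63.89°  ·
  (3,4): δ = 129.39°  ·
  (3,5): δ = 83.35°  ·
  (3,6): δ = 1.74°  ✓
  (4,5): δ = 133.96°  ·
  (4,6): δ = 52.35°  ·
  (5,6): δ = 98.39°  ·
antipodal pairs: 5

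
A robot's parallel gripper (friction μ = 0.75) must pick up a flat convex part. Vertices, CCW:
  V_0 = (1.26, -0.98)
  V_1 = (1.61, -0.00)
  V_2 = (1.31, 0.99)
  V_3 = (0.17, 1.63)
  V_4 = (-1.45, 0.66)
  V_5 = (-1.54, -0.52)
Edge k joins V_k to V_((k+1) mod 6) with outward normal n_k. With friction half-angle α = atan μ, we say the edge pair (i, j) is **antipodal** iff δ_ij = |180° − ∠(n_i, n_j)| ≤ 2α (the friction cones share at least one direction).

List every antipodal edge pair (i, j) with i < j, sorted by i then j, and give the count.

count = 7; pairs: (0,3), (0,4), (1,4), (1,5), (2,4), (2,5), (3,5)

α = atan 0.75 = 36.87°;  2α = 73.74°
n_0 = (+0.9417, -0.3363)
n_1 = (+0.9570, +0.2900)
n_2 = (+0.4895, +0.8720)
n_3 = (-0.5137, +0.8580)
n_4 = (-0.9971, +0.0761)
n_5 = (-0.1621, -0.9868)
  (0,1): δ = 143.49°  ·
  (0,2): δ = 99.66°  ·
  (0,3): δ = 39.43°  ✓
  (0,4): δ = 15.29°  ✓
  (0,5): δ = 100.32°  ·
  (1,2): δ = 136.17°  ·
  (1,3): δ = 75.95°  ·
  (1,4): δ = 21.22°  ✓
  (1,5): δ = 63.81°  ✓
  (2,3): δ = 119.78°  ·
  (2,4): δ = 65.05°  ✓
  (2,5): δ = 19.98°  ✓
  (3,4): δ = 125.27°  ·
  (3,5): δ = 40.24°  ✓
  (4,5): δ = 94.97°  ·
antipodal pairs: 7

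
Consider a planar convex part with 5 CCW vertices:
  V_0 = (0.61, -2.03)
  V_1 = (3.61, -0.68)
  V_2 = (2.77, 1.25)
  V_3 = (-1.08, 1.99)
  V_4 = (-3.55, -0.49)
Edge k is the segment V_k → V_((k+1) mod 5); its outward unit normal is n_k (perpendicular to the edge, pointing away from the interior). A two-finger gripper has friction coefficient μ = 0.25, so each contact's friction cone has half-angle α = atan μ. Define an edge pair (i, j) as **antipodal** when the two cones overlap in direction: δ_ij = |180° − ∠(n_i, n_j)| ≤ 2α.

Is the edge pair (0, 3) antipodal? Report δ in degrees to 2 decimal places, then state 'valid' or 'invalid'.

α = atan 0.25 = 14.04°;  2α = 28.07°
edge 0: e_0 = (+3.00, +1.35);  n_0 = (+0.4104, -0.9119)
edge 3: e_3 = (-2.47, -2.48);  n_3 = (-0.7085, +0.7057)
∠(n_0, n_3) = 159.11°
δ = |180° − 159.11°| = 20.89°
20.89° ≤ 2α = 28.07°  →  valid

δ = 20.89°, valid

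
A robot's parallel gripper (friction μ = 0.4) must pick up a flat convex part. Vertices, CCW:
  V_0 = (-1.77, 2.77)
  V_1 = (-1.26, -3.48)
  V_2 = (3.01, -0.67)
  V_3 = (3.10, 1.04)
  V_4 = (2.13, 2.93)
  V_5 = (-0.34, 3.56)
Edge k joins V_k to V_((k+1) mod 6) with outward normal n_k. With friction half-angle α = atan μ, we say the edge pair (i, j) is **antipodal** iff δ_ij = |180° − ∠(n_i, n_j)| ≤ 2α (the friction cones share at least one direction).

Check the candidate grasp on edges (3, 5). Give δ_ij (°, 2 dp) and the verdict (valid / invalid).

δ = 88.25°, invalid

α = atan 0.4 = 21.80°;  2α = 43.60°
edge 3: e_3 = (-0.97, +1.89);  n_3 = (+0.8897, +0.4566)
edge 5: e_5 = (-1.43, -0.79);  n_5 = (-0.4836, +0.8753)
∠(n_3, n_5) = 91.75°
δ = |180° − 91.75°| = 88.25°
88.25° > 2α = 43.60°  →  invalid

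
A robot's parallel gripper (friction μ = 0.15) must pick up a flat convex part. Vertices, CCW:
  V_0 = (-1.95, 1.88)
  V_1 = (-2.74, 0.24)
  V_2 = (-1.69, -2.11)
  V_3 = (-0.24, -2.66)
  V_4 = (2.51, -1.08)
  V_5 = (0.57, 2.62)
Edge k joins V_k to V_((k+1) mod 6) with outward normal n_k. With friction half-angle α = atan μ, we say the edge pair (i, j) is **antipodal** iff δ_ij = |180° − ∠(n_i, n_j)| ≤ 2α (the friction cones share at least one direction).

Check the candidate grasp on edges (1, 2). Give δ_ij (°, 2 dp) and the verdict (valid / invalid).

α = atan 0.15 = 8.53°;  2α = 17.06°
edge 1: e_1 = (+1.05, -2.35);  n_1 = (-0.9130, -0.4079)
edge 2: e_2 = (+1.45, -0.55);  n_2 = (-0.3547, -0.9350)
∠(n_1, n_2) = 45.15°
δ = |180° − 45.15°| = 134.85°
134.85° > 2α = 17.06°  →  invalid

δ = 134.85°, invalid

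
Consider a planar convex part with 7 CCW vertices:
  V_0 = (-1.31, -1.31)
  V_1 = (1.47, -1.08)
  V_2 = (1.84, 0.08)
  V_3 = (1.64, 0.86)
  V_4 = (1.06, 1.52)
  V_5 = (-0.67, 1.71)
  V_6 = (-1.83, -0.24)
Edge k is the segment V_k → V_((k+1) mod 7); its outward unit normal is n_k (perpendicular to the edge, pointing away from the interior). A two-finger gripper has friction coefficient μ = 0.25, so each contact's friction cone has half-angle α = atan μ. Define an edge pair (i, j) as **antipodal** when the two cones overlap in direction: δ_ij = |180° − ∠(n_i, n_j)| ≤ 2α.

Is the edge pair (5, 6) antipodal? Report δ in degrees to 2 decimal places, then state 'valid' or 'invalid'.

α = atan 0.25 = 14.04°;  2α = 28.07°
edge 5: e_5 = (-1.16, -1.95);  n_5 = (-0.8594, +0.5113)
edge 6: e_6 = (+0.52, -1.07);  n_6 = (-0.8994, -0.4371)
∠(n_5, n_6) = 56.67°
δ = |180° − 56.67°| = 123.33°
123.33° > 2α = 28.07°  →  invalid

δ = 123.33°, invalid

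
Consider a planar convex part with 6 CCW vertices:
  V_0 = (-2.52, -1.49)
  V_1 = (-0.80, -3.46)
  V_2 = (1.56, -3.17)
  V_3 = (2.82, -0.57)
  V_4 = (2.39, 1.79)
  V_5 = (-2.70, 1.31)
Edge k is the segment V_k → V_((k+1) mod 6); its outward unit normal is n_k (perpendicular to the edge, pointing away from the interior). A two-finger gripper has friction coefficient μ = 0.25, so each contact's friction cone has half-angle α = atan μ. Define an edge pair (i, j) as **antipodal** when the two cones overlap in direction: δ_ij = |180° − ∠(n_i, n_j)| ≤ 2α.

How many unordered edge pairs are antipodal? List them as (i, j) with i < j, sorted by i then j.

α = atan 0.25 = 14.04°;  2α = 28.07°
n_0 = (-0.7533, -0.6577)
n_1 = (+0.1220, -0.9925)
n_2 = (+0.8999, -0.4361)
n_3 = (+0.9838, +0.1793)
n_4 = (-0.0939, +0.9956)
n_5 = (-0.9979, -0.0642)
  (0,1): δ = 124.12°  ·
  (0,2): δ = 66.98°  ·
  (0,3): δ = 30.80°  ·
  (0,4): δ = 54.26°  ·
  (0,5): δ = 142.55°  ·
  (1,2): δ = 122.86°  ·
  (1,3): δ = 86.68°  ·
  (1,4): δ = 1.62°  ✓
  (1,5): δ = 86.67°  ·
  (2,3): δ = 143.82°  ·
  (2,4): δ = 58.76°  ·
  (2,5): δ = 29.53°  ·
  (3,4): δ = 94.94°  ·
  (3,5): δ = 6.65°  ✓
  (4,5): δ = 91.71°  ·
antipodal pairs: 2

count = 2; pairs: (1,4), (3,5)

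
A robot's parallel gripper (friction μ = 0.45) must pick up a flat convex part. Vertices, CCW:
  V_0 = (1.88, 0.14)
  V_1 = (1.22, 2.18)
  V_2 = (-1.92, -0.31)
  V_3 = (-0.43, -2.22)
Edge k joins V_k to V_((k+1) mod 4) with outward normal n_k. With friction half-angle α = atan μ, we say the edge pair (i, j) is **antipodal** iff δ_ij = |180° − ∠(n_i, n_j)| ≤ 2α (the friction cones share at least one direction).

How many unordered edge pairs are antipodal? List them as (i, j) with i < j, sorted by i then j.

α = atan 0.45 = 24.23°;  2α = 48.46°
n_0 = (+0.9514, +0.3078)
n_1 = (-0.6213, +0.7835)
n_2 = (-0.7885, -0.6151)
n_3 = (+0.7146, -0.6995)
  (0,1): δ = 69.51°  ·
  (0,2): δ = 20.03°  ✓
  (0,3): δ = 117.69°  ·
  (1,2): δ = 90.46°  ·
  (1,3): δ = 7.20°  ✓
  (2,3): δ = 82.34°  ·
antipodal pairs: 2

count = 2; pairs: (0,2), (1,3)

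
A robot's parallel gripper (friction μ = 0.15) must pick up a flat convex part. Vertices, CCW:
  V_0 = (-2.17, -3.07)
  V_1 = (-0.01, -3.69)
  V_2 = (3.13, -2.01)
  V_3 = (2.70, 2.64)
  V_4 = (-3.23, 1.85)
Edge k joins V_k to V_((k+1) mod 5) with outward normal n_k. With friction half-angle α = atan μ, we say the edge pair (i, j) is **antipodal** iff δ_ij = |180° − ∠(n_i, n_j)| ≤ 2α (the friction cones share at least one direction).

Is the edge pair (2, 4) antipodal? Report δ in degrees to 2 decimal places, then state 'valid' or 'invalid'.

δ = 6.88°, valid

α = atan 0.15 = 8.53°;  2α = 17.06°
edge 2: e_2 = (-0.43, +4.65);  n_2 = (+0.9958, +0.0921)
edge 4: e_4 = (+1.06, -4.92);  n_4 = (-0.9776, -0.2106)
∠(n_2, n_4) = 173.12°
δ = |180° − 173.12°| = 6.88°
6.88° ≤ 2α = 17.06°  →  valid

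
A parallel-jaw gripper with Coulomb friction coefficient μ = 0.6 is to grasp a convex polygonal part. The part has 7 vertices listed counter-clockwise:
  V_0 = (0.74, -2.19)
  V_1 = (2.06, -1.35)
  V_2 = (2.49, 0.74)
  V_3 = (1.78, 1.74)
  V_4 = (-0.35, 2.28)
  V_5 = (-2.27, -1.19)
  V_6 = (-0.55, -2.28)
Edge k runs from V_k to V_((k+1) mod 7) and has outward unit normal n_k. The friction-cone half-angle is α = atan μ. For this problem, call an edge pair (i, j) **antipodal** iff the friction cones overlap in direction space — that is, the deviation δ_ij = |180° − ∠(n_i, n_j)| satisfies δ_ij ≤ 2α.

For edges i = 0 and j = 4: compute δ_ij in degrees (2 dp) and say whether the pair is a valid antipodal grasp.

α = atan 0.6 = 30.96°;  2α = 61.93°
edge 0: e_0 = (+1.32, +0.84);  n_0 = (+0.5369, -0.8437)
edge 4: e_4 = (-1.92, -3.47);  n_4 = (-0.8750, +0.4841)
∠(n_0, n_4) = 151.43°
δ = |180° − 151.43°| = 28.57°
28.57° ≤ 2α = 61.93°  →  valid

δ = 28.57°, valid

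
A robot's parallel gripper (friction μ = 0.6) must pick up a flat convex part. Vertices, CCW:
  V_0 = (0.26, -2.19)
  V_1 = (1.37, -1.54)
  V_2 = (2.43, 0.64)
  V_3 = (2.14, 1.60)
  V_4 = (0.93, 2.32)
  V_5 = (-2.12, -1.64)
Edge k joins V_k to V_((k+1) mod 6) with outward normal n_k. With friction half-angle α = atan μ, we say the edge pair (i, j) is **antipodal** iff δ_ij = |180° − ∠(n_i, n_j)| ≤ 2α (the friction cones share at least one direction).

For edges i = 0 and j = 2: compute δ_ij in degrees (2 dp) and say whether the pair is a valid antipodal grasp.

α = atan 0.6 = 30.96°;  2α = 61.93°
edge 0: e_0 = (+1.11, +0.65);  n_0 = (+0.5053, -0.8629)
edge 2: e_2 = (-0.29, +0.96);  n_2 = (+0.9573, +0.2892)
∠(n_0, n_2) = 76.46°
δ = |180° − 76.46°| = 103.54°
103.54° > 2α = 61.93°  →  invalid

δ = 103.54°, invalid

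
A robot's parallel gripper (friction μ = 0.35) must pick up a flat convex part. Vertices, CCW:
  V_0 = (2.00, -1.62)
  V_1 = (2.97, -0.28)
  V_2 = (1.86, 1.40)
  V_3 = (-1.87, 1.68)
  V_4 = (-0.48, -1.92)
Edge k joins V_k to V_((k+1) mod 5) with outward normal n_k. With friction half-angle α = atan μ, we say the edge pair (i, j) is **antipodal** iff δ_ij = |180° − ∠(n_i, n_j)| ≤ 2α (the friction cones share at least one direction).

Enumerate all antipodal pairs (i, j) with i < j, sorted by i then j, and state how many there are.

α = atan 0.35 = 19.29°;  2α = 38.58°
n_0 = (+0.8100, -0.5864)
n_1 = (+0.8343, +0.5513)
n_2 = (+0.0749, +0.9972)
n_3 = (-0.9329, -0.3602)
n_4 = (+0.1201, -0.9928)
  (0,1): δ = 110.65°  ·
  (0,2): δ = 58.39°  ·
  (0,3): δ = 57.01°  ·
  (0,4): δ = 132.80°  ·
  (1,2): δ = 127.75°  ·
  (1,3): δ = 12.34°  ✓
  (1,4): δ = 63.44°  ·
  (2,3): δ = 64.59°  ·
  (2,4): δ = 11.19°  ✓
  (3,4): δ = 104.21°  ·
antipodal pairs: 2

count = 2; pairs: (1,3), (2,4)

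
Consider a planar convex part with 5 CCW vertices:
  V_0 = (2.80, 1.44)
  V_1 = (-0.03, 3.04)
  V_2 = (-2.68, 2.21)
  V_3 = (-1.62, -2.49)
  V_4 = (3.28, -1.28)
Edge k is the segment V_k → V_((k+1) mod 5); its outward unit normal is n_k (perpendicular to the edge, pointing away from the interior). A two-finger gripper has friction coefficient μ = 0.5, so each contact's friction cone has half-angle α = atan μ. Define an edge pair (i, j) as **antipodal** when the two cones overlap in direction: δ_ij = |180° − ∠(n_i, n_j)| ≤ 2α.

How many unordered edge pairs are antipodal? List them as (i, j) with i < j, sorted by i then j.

α = atan 0.5 = 26.57°;  2α = 53.13°
n_0 = (+0.4922, +0.8705)
n_1 = (-0.2989, +0.9543)
n_2 = (-0.9755, -0.2200)
n_3 = (+0.2397, -0.9708)
n_4 = (+0.9848, +0.1738)
  (0,1): δ = 133.13°  ·
  (0,2): δ = 47.81°  ✓
  (0,3): δ = 43.35°  ✓
  (0,4): δ = 129.49°  ·
  (1,2): δ = 94.68°  ·
  (1,3): δ = 3.52°  ✓
  (1,4): δ = 82.62°  ·
  (2,3): δ = 88.84°  ·
  (2,4): δ = 2.70°  ✓
  (3,4): δ = 93.86°  ·
antipodal pairs: 4

count = 4; pairs: (0,2), (0,3), (1,3), (2,4)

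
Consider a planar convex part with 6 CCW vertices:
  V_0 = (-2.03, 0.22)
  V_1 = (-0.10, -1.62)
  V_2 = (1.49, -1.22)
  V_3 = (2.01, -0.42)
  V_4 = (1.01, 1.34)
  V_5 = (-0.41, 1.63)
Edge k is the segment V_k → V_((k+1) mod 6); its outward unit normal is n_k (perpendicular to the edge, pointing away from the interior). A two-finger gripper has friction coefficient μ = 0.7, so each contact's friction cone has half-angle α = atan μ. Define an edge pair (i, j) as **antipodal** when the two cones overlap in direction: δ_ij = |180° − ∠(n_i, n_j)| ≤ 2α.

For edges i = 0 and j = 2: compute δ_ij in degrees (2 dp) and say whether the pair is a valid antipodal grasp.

α = atan 0.7 = 34.99°;  2α = 69.98°
edge 0: e_0 = (+1.93, -1.84);  n_0 = (-0.6900, -0.7238)
edge 2: e_2 = (+0.52, +0.80);  n_2 = (+0.8384, -0.5450)
∠(n_0, n_2) = 100.61°
δ = |180° − 100.61°| = 79.39°
79.39° > 2α = 69.98°  →  invalid

δ = 79.39°, invalid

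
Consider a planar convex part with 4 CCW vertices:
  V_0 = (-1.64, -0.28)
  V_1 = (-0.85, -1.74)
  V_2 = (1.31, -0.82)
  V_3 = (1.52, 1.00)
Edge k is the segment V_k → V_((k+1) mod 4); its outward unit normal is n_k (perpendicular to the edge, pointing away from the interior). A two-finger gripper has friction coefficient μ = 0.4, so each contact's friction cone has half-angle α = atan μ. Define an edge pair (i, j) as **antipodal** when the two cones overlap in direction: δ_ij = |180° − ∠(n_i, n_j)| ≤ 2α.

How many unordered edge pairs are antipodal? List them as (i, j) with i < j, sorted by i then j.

count = 2; pairs: (0,2), (1,3)

α = atan 0.4 = 21.80°;  2α = 43.60°
n_0 = (-0.8795, -0.4759)
n_1 = (+0.3919, -0.9200)
n_2 = (+0.9934, -0.1146)
n_3 = (-0.3754, +0.9268)
  (0,1): δ = 95.35°  ·
  (0,2): δ = 35.00°  ✓
  (0,3): δ = 83.63°  ·
  (1,2): δ = 119.65°  ·
  (1,3): δ = 1.02°  ✓
  (2,3): δ = 61.37°  ·
antipodal pairs: 2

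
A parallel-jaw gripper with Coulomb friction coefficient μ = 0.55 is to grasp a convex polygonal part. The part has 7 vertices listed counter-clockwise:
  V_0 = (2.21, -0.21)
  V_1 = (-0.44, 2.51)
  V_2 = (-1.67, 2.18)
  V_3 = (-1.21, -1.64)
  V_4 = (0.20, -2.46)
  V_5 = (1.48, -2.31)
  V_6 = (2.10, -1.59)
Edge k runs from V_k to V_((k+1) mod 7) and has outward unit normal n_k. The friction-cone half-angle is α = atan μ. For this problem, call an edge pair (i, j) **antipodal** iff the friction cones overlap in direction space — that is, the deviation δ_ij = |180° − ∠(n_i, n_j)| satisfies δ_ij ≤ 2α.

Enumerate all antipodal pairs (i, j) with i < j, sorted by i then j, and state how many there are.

count = 8; pairs: (0,2), (0,3), (0,4), (1,3), (1,4), (1,5), (2,5), (2,6)

α = atan 0.55 = 28.81°;  2α = 57.62°
n_0 = (+0.7163, +0.6978)
n_1 = (-0.2591, +0.9658)
n_2 = (-0.9928, -0.1196)
n_3 = (-0.5027, -0.8644)
n_4 = (+0.1164, -0.9932)
n_5 = (+0.7578, -0.6525)
n_6 = (+0.9968, -0.0795)
  (0,1): δ = 119.23°  ·
  (0,2): δ = 37.39°  ✓
  (0,3): δ = 15.57°  ✓
  (0,4): δ = 52.43°  ✓
  (0,5): δ = 95.01°  ·
  (0,6): δ = 131.19°  ·
  (1,2): δ = 98.15°  ·
  (1,3): δ = 45.20°  ✓
  (1,4): δ = 8.33°  ✓
  (1,5): δ = 34.25°  ✓
  (1,6): δ = 70.42°  ·
  (2,3): δ = 127.05°  ·
  (2,4): δ = 90.18°  ·
  (2,5): δ = 47.60°  ✓
  (2,6): δ = 11.42°  ✓
  (3,4): δ = 143.14°  ·
  (3,5): δ = 100.55°  ·
  (3,6): δ = 64.38°  ·
  (4,5): δ = 137.42°  ·
  (4,6): δ = 101.24°  ·
  (5,6): δ = 143.83°  ·
antipodal pairs: 8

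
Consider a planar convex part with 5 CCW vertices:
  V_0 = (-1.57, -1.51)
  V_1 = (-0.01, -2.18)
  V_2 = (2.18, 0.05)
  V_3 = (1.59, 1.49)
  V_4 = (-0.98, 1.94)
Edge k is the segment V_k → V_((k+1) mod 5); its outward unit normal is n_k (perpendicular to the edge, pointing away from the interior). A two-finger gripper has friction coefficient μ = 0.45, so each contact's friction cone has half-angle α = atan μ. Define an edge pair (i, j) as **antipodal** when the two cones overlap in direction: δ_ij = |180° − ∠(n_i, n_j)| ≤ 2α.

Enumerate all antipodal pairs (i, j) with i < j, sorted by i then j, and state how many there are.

count = 4; pairs: (0,2), (0,3), (1,4), (2,4)

α = atan 0.45 = 24.23°;  2α = 48.46°
n_0 = (-0.3946, -0.9188)
n_1 = (+0.7135, -0.7007)
n_2 = (+0.9253, +0.3791)
n_3 = (+0.1725, +0.9850)
n_4 = (-0.9857, +0.1686)
  (0,1): δ = 111.24°  ·
  (0,2): δ = 44.48°  ✓
  (0,3): δ = 13.31°  ✓
  (0,4): δ = 103.54°  ·
  (1,2): δ = 113.24°  ·
  (1,3): δ = 55.45°  ·
  (1,4): δ = 34.78°  ✓
  (2,3): δ = 122.21°  ·
  (2,4): δ = 31.98°  ✓
  (3,4): δ = 89.77°  ·
antipodal pairs: 4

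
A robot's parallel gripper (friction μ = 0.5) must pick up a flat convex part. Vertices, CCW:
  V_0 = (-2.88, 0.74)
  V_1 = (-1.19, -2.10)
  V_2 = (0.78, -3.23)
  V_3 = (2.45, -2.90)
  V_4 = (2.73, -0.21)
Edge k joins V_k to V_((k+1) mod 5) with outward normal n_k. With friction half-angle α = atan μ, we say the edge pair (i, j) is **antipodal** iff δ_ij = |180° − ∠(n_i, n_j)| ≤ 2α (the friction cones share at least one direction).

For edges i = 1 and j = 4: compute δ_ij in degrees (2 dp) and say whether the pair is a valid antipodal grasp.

α = atan 0.5 = 26.57°;  2α = 53.13°
edge 1: e_1 = (+1.97, -1.13);  n_1 = (-0.4976, -0.8674)
edge 4: e_4 = (-5.61, +0.95);  n_4 = (+0.1670, +0.9860)
∠(n_1, n_4) = 159.77°
δ = |180° − 159.77°| = 20.23°
20.23° ≤ 2α = 53.13°  →  valid

δ = 20.23°, valid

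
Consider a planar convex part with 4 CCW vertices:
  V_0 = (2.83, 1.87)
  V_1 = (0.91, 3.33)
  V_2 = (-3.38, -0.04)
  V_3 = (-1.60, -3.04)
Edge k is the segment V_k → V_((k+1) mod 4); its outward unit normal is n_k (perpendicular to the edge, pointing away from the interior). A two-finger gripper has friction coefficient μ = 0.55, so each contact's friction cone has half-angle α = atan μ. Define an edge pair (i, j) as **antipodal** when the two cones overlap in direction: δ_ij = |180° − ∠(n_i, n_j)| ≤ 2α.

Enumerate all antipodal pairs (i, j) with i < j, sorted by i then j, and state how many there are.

α = atan 0.55 = 28.81°;  2α = 57.62°
n_0 = (+0.6053, +0.7960)
n_1 = (-0.6177, +0.7864)
n_2 = (-0.8600, -0.5103)
n_3 = (+0.7425, -0.6699)
  (0,1): δ = 104.60°  ·
  (0,2): δ = 22.07°  ✓
  (0,3): δ = 85.19°  ·
  (1,2): δ = 97.47°  ·
  (1,3): δ = 9.79°  ✓
  (2,3): δ = 72.74°  ·
antipodal pairs: 2

count = 2; pairs: (0,2), (1,3)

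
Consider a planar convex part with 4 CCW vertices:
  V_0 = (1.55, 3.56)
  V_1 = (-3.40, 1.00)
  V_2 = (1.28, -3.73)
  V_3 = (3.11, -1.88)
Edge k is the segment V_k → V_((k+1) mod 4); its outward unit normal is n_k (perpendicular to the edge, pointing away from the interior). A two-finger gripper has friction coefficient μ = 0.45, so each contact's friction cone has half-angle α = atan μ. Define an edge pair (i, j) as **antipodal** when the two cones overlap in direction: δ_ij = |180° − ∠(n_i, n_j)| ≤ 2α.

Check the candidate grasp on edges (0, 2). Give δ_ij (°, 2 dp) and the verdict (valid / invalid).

α = atan 0.45 = 24.23°;  2α = 48.46°
edge 0: e_0 = (-4.95, -2.56);  n_0 = (-0.4594, +0.8882)
edge 2: e_2 = (+1.83, +1.85);  n_2 = (+0.7109, -0.7033)
∠(n_0, n_2) = 162.04°
δ = |180° − 162.04°| = 17.96°
17.96° ≤ 2α = 48.46°  →  valid

δ = 17.96°, valid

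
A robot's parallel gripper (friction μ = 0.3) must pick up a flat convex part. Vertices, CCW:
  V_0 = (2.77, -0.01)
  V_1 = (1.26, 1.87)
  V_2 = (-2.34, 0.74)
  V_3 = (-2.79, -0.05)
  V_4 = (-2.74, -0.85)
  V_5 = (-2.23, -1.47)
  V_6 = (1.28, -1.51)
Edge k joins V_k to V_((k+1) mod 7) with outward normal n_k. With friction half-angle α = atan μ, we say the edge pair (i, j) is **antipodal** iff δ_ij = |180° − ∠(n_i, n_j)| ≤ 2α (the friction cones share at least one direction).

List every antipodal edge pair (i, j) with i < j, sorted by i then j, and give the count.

α = atan 0.3 = 16.70°;  2α = 33.40°
n_0 = (+0.7797, +0.6262)
n_1 = (-0.2995, +0.9541)
n_2 = (-0.8689, +0.4950)
n_3 = (-0.9981, -0.0624)
n_4 = (-0.7723, -0.6353)
n_5 = (-0.0114, -0.9999)
n_6 = (+0.7095, -0.7047)
  (0,1): δ = 111.34°  ·
  (0,2): δ = 68.44°  ·
  (0,3): δ = 35.19°  ·
  (0,4): δ = 0.67°  ✓
  (0,5): δ = 50.58°  ·
  (0,6): δ = 96.42°  ·
  (1,2): δ = 137.09°  ·
  (1,3): δ = 103.85°  ·
  (1,4): δ = 67.99°  ·
  (1,5): δ = 18.08°  ✓
  (1,6): δ = 27.77°  ✓
  (2,3): δ = 146.76°  ·
  (2,4): δ = 110.89°  ·
  (2,5): δ = 60.99°  ·
  (2,6): δ = 15.14°  ✓
  (3,4): δ = 144.14°  ·
  (3,5): δ = 94.23°  ·
  (3,6): δ = 48.38°  ·
  (4,5): δ = 130.09°  ·
  (4,6): δ = 84.25°  ·
  (5,6): δ = 134.16°  ·
antipodal pairs: 4

count = 4; pairs: (0,4), (1,5), (1,6), (2,6)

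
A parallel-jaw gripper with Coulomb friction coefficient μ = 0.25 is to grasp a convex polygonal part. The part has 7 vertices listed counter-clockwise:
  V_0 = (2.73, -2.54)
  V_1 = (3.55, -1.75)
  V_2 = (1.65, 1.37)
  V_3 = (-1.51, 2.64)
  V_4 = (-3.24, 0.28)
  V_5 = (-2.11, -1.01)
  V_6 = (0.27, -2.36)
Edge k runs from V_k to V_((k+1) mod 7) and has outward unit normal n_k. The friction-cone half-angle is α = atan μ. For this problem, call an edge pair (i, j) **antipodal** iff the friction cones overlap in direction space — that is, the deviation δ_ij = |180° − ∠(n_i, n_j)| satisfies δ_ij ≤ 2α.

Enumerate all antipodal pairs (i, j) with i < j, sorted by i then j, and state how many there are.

α = atan 0.25 = 14.04°;  2α = 28.07°
n_0 = (+0.6938, -0.7202)
n_1 = (+0.8541, +0.5201)
n_2 = (+0.3729, +0.9279)
n_3 = (-0.8065, +0.5912)
n_4 = (-0.7522, -0.6589)
n_5 = (-0.4934, -0.8698)
n_6 = (-0.0730, -0.9973)
  (0,1): δ = 102.59°  ·
  (0,2): δ = 65.83°  ·
  (0,3): δ = 9.82°  ✓
  (0,4): δ = 87.28°  ·
  (0,5): δ = 106.50°  ·
  (0,6): δ = 131.88°  ·
  (1,2): δ = 143.24°  ·
  (1,3): δ = 67.58°  ·
  (1,4): δ = 9.88°  ✓
  (1,5): δ = 29.10°  ·
  (1,6): δ = 54.47°  ·
  (2,3): δ = 104.35°  ·
  (2,4): δ = 26.89°  ✓
  (2,5): δ = 7.67°  ✓
  (2,6): δ = 17.71°  ✓
  (3,4): δ = 102.54°  ·
  (3,5): δ = 83.32°  ·
  (3,6): δ = 57.94°  ·
  (4,5): δ = 160.78°  ·
  (4,6): δ = 135.40°  ·
  (5,6): δ = 154.62°  ·
antipodal pairs: 5

count = 5; pairs: (0,3), (1,4), (2,4), (2,5), (2,6)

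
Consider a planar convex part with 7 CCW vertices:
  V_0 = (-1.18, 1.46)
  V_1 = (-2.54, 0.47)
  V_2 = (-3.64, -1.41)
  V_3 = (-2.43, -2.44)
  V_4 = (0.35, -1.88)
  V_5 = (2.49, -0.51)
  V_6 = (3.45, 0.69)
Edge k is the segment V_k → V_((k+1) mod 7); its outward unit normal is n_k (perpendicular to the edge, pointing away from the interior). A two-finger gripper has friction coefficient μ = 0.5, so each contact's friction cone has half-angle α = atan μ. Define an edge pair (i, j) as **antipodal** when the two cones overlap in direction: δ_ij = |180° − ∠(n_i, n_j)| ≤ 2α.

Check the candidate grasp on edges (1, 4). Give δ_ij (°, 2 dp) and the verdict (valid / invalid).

α = atan 0.5 = 26.57°;  2α = 53.13°
edge 1: e_1 = (-1.10, -1.88);  n_1 = (-0.8631, +0.5050)
edge 4: e_4 = (+2.14, +1.37);  n_4 = (+0.5392, -0.8422)
∠(n_1, n_4) = 152.96°
δ = |180° − 152.96°| = 27.04°
27.04° ≤ 2α = 53.13°  →  valid

δ = 27.04°, valid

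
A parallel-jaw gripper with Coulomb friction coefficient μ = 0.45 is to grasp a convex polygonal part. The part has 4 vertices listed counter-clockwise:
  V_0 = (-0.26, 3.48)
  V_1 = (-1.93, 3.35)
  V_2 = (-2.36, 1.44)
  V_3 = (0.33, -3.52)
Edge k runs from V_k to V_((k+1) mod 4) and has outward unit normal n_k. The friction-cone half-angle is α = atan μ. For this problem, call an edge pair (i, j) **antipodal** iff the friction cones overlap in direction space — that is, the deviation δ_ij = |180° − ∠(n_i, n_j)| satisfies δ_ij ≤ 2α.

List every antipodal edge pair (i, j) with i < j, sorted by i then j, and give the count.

count = 2; pairs: (1,3), (2,3)

α = atan 0.45 = 24.23°;  2α = 48.46°
n_0 = (-0.0776, +0.9970)
n_1 = (-0.9756, +0.2196)
n_2 = (-0.8790, -0.4767)
n_3 = (+0.9965, +0.0840)
  (0,1): δ = 107.14°  ·
  (0,2): δ = 65.98°  ·
  (0,3): δ = 90.37°  ·
  (1,2): δ = 138.84°  ·
  (1,3): δ = 17.51°  ✓
  (2,3): δ = 23.65°  ✓
antipodal pairs: 2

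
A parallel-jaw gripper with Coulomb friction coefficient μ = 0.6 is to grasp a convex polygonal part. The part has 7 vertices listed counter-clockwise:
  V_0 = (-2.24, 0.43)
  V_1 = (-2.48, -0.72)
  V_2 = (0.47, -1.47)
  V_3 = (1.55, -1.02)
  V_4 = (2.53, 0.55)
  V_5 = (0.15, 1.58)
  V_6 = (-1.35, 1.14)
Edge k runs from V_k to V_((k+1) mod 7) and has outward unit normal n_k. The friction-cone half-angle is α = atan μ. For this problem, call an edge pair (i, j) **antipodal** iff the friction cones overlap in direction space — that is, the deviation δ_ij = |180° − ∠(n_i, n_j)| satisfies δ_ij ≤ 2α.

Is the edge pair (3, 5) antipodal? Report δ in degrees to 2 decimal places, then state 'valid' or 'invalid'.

α = atan 0.6 = 30.96°;  2α = 61.93°
edge 3: e_3 = (+0.98, +1.57);  n_3 = (+0.8483, -0.5295)
edge 5: e_5 = (-1.50, -0.44);  n_5 = (-0.2815, +0.9596)
∠(n_3, n_5) = 138.32°
δ = |180° − 138.32°| = 41.68°
41.68° ≤ 2α = 61.93°  →  valid

δ = 41.68°, valid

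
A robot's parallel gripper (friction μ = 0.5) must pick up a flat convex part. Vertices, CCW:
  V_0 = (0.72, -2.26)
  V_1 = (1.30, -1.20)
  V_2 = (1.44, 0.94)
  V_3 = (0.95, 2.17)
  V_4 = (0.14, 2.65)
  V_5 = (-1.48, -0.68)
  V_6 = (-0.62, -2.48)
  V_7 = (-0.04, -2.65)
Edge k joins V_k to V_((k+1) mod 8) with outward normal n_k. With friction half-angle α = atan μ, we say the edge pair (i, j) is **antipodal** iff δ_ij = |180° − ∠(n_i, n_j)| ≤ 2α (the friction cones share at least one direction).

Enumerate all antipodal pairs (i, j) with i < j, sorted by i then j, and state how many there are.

α = atan 0.5 = 26.57°;  2α = 53.13°
n_0 = (+0.8773, -0.4800)
n_1 = (+0.9979, -0.0653)
n_2 = (+0.9290, +0.3701)
n_3 = (+0.5098, +0.8603)
n_4 = (-0.8992, +0.4375)
n_5 = (-0.9023, -0.4311)
n_6 = (-0.2813, -0.9596)
n_7 = (+0.4566, -0.8897)
  (0,1): δ = 155.06°  ·
  (0,2): δ = 129.59°  ·
  (0,3): δ = 91.96°  ·
  (0,4): δ = 2.74°  ✓
  (0,5): δ = 54.22°  ·
  (0,6): δ = 102.35°  ·
  (0,7): δ = 145.85°  ·
  (1,2): δ = 154.54°  ·
  (1,3): δ = 116.91°  ·
  (1,4): δ = 22.20°  ✓
  (1,5): δ = 29.28°  ✓
  (1,6): δ = 77.41°  ·
  (1,7): δ = 120.91°  ·
  (2,3): δ = 142.37°  ·
  (2,4): δ = 47.66°  ✓
  (2,5): δ = 3.82°  ✓
  (2,6): δ = 51.94°  ✓
  (2,7): δ = 95.44°  ·
  (3,4): δ = 85.29°  ·
  (3,5): δ = 33.81°  ✓
  (3,6): δ = 14.31°  ✓
  (3,7): δ = 57.82°  ·
  (4,5): δ = 128.52°  ·
  (4,6): δ = 80.39°  ·
  (4,7): δ = 36.89°  ✓
  (5,6): δ = 131.87°  ·
  (5,7): δ = 88.37°  ·
  (6,7): δ = 136.50°  ·
antipodal pairs: 9

count = 9; pairs: (0,4), (1,4), (1,5), (2,4), (2,5), (2,6), (3,5), (3,6), (4,7)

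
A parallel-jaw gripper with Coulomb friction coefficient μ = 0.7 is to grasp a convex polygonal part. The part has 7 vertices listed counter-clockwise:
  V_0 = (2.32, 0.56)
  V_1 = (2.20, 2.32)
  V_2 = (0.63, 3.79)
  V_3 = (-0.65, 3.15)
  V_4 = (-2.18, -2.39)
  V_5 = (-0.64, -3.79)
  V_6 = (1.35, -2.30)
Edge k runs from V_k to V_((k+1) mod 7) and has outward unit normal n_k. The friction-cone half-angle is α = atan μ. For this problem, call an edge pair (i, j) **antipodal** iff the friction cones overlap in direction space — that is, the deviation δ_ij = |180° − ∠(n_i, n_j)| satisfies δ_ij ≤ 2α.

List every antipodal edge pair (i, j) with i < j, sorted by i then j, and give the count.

count = 11; pairs: (0,2), (0,3), (0,4), (1,3), (1,4), (2,4), (2,5), (2,6), (3,5), (3,6), (4,6)

α = atan 0.7 = 34.99°;  2α = 69.98°
n_0 = (+0.9977, +0.0680)
n_1 = (+0.6835, +0.7300)
n_2 = (-0.4472, +0.8944)
n_3 = (-0.9639, +0.2662)
n_4 = (-0.6727, -0.7399)
n_5 = (+0.5994, -0.8005)
n_6 = (+0.9470, -0.3212)
  (0,1): δ = 137.02°  ·
  (0,2): δ = 67.34°  ✓
  (0,3): δ = 19.34°  ✓
  (0,4): δ = 43.83°  ✓
  (0,5): δ = 122.92°  ·
  (0,6): δ = 157.36°  ·
  (1,2): δ = 110.32°  ·
  (1,3): δ = 62.32°  ✓
  (1,4): δ = 0.84°  ✓
  (1,5): δ = 79.94°  ·
  (1,6): δ = 114.38°  ·
  (2,3): δ = 132.00°  ·
  (2,4): δ = 68.84°  ✓
  (2,5): δ = 10.26°  ✓
  (2,6): δ = 44.70°  ✓
  (3,4): δ = 116.83°  ·
  (3,5): δ = 37.74°  ✓
  (3,6): δ = 3.30°  ✓
  (4,5): δ = 100.90°  ·
  (4,6): δ = 66.46°  ✓
  (5,6): δ = 145.56°  ·
antipodal pairs: 11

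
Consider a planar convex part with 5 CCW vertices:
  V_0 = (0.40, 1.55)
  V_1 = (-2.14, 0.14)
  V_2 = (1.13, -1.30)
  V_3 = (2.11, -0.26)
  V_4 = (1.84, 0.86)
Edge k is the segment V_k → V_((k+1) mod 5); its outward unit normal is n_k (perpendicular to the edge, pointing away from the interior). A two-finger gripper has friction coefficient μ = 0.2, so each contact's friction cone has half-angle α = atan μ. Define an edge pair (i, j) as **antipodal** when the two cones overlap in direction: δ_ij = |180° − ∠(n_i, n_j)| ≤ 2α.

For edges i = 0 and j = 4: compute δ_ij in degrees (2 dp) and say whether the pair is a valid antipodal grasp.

α = atan 0.2 = 11.31°;  2α = 22.62°
edge 0: e_0 = (-2.54, -1.41);  n_0 = (-0.4854, +0.8743)
edge 4: e_4 = (-1.44, +0.69);  n_4 = (+0.4321, +0.9018)
∠(n_0, n_4) = 54.64°
δ = |180° − 54.64°| = 125.36°
125.36° > 2α = 22.62°  →  invalid

δ = 125.36°, invalid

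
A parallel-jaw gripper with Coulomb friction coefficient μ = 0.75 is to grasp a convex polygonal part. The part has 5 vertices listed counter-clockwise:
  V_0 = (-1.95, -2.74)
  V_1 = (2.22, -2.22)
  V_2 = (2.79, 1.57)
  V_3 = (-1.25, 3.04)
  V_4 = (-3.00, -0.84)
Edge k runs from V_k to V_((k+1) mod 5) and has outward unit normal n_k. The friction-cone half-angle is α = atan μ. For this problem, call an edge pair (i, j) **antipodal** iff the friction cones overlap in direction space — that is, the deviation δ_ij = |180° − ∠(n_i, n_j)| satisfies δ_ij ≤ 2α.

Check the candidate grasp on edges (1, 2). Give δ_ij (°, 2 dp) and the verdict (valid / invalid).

δ = 101.44°, invalid

α = atan 0.75 = 36.87°;  2α = 73.74°
edge 1: e_1 = (+0.57, +3.79);  n_1 = (+0.9889, -0.1487)
edge 2: e_2 = (-4.04, +1.47);  n_2 = (+0.3419, +0.9397)
∠(n_1, n_2) = 78.56°
δ = |180° − 78.56°| = 101.44°
101.44° > 2α = 73.74°  →  invalid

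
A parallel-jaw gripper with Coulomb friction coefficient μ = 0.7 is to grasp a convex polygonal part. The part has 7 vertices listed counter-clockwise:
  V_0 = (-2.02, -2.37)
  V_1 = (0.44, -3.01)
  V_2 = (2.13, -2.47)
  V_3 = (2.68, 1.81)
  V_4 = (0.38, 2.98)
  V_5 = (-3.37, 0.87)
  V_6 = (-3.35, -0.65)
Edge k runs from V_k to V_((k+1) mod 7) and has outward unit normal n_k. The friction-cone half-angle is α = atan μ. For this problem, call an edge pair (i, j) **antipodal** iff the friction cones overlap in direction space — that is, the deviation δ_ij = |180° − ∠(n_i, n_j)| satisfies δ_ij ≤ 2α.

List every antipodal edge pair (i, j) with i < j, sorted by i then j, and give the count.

count = 9; pairs: (0,3), (0,4), (1,3), (1,4), (2,4), (2,5), (2,6), (3,5), (3,6)

α = atan 0.7 = 34.99°;  2α = 69.98°
n_0 = (-0.2518, -0.9678)
n_1 = (+0.3044, -0.9526)
n_2 = (+0.9918, -0.1275)
n_3 = (+0.4534, +0.8913)
n_4 = (-0.4904, +0.8715)
n_5 = (-0.9999, -0.0132)
n_6 = (-0.7911, -0.6117)
  (0,1): δ = 147.70°  ·
  (0,2): δ = 82.74°  ·
  (0,3): δ = 12.38°  ✓
  (0,4): δ = 43.95°  ✓
  (0,5): δ = 105.34°  ·
  (0,6): δ = 142.30°  ·
  (1,2): δ = 115.04°  ·
  (1,3): δ = 44.68°  ✓
  (1,4): δ = 11.64°  ✓
  (1,5): δ = 73.03°  ·
  (1,6): δ = 109.99°  ·
  (2,3): δ = 109.64°  ·
  (2,4): δ = 53.31°  ✓
  (2,5): δ = 8.08°  ✓
  (2,6): δ = 45.04°  ✓
  (3,4): δ = 123.67°  ·
  (3,5): δ = 62.28°  ✓
  (3,6): δ = 25.32°  ✓
  (4,5): δ = 118.61°  ·
  (4,6): δ = 81.65°  ·
  (5,6): δ = 143.04°  ·
antipodal pairs: 9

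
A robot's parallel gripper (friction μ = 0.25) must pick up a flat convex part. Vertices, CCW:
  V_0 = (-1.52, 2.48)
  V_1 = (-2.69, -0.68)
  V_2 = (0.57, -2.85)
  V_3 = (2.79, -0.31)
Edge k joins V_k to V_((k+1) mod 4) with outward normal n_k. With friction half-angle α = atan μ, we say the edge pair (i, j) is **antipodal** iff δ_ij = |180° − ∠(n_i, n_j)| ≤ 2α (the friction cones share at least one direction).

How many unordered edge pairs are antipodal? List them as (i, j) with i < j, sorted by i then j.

count = 2; pairs: (0,2), (1,3)

α = atan 0.25 = 14.04°;  2α = 28.07°
n_0 = (-0.9378, +0.3472)
n_1 = (-0.5541, -0.8324)
n_2 = (+0.7529, -0.6581)
n_3 = (+0.5434, +0.8395)
  (0,1): δ = 103.33°  ·
  (0,2): δ = 20.84°  ✓
  (0,3): δ = 77.40°  ·
  (1,2): δ = 97.50°  ·
  (1,3): δ = 0.73°  ✓
  (2,3): δ = 81.76°  ·
antipodal pairs: 2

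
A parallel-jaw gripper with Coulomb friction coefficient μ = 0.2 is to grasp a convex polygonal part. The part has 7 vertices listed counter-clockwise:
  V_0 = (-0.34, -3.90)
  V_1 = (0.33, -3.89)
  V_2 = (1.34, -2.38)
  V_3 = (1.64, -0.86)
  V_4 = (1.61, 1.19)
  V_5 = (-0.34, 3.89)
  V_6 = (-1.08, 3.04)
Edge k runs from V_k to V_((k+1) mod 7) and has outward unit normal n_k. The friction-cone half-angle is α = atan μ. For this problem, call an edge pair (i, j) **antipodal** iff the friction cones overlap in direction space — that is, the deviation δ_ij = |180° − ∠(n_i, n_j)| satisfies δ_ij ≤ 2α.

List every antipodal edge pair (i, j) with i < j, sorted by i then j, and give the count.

count = 3; pairs: (1,5), (2,6), (3,6)

α = atan 0.2 = 11.31°;  2α = 22.62°
n_0 = (+0.0149, -0.9999)
n_1 = (+0.8312, -0.5560)
n_2 = (+0.9811, -0.1936)
n_3 = (+0.9999, +0.0146)
n_4 = (+0.8107, +0.5855)
n_5 = (-0.7542, +0.6566)
n_6 = (-0.9944, -0.1060)
  (0,1): δ = 124.63°  ·
  (0,2): δ = 102.02°  ·
  (0,3): δ = 90.02°  ·
  (0,4): δ = 55.02°  ·
  (0,5): δ = 48.10°  ·
  (0,6): δ = 95.23°  ·
  (1,2): δ = 157.39°  ·
  (1,3): δ = 145.38°  ·
  (1,4): δ = 110.38°  ·
  (1,5): δ = 7.26°  ✓
  (1,6): δ = 39.86°  ·
  (2,3): δ = 168.00°  ·
  (2,4): δ = 133.00°  ·
  (2,5): δ = 29.88°  ·
  (2,6): δ = 17.25°  ✓
  (3,4): δ = 145.00°  ·
  (3,5): δ = 41.88°  ·
  (3,6): δ = 5.25°  ✓
  (4,5): δ = 76.88°  ·
  (4,6): δ = 29.75°  ·
  (5,6): δ = 132.87°  ·
antipodal pairs: 3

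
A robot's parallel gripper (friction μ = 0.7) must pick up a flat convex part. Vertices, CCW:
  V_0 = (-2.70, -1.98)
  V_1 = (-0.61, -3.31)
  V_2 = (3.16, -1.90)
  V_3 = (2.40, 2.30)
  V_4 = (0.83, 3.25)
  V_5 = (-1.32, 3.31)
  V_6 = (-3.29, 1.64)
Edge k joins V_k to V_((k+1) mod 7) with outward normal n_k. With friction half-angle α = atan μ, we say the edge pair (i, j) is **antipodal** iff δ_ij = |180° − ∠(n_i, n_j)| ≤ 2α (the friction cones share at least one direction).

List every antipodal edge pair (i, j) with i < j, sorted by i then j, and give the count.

count = 9; pairs: (0,2), (0,3), (0,4), (1,3), (1,4), (1,5), (2,5), (2,6), (3,6)

α = atan 0.7 = 34.99°;  2α = 69.98°
n_0 = (-0.5369, -0.8437)
n_1 = (+0.3503, -0.9366)
n_2 = (+0.9840, +0.1781)
n_3 = (+0.5177, +0.8556)
n_4 = (+0.0279, +0.9996)
n_5 = (-0.6466, +0.7628)
n_6 = (-0.9870, -0.1609)
  (0,1): δ = 127.02°  ·
  (0,2): δ = 47.27°  ✓
  (0,3): δ = 1.29°  ✓
  (0,4): δ = 30.87°  ✓
  (0,5): δ = 72.76°  ·
  (0,6): δ = 131.73°  ·
  (1,2): δ = 100.25°  ·
  (1,3): δ = 51.68°  ✓
  (1,4): δ = 22.10°  ✓
  (1,5): δ = 19.78°  ✓
  (1,6): δ = 78.75°  ·
  (2,3): δ = 131.43°  ·
  (2,4): δ = 101.86°  ·
  (2,5): δ = 59.97°  ✓
  (2,6): δ = 1.00°  ✓
  (3,4): δ = 150.42°  ·
  (3,5): δ = 108.53°  ·
  (3,6): δ = 49.57°  ✓
  (4,5): δ = 138.11°  ·
  (4,6): δ = 79.14°  ·
  (5,6): δ = 121.03°  ·
antipodal pairs: 9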